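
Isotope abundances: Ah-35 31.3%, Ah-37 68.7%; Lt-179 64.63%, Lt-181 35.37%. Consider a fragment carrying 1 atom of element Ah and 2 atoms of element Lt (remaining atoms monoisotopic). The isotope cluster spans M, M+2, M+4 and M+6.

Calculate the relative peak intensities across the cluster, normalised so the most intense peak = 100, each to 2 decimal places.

Element Ah pattern (n=1): 0.3130 : 0.6870
Element Lt pattern (n=2): 0.41770369 : 0.45719262 : 0.12510369
Convolve the two distributions (both contribute in 2-u steps):
  M: 0.3130×0.41770369 = 0.130741
  M+2: 0.3130×0.45719262 + 0.6870×0.41770369 = 0.430064
  M+4: 0.3130×0.12510369 + 0.6870×0.45719262 = 0.353249
  M+6: 0.6870×0.12510369 = 0.085946
Scale to base peak (0.430064) = 100: 30.40 : 100.00 : 82.14 : 19.98

30.40 : 100.00 : 82.14 : 19.98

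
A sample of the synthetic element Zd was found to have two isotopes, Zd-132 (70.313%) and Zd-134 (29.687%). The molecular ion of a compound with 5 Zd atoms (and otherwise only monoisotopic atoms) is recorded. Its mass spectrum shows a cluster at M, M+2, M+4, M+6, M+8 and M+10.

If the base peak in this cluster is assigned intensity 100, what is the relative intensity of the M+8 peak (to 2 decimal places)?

(0.70313 + 0.29687)^5 gives M 0.1719, M+2 0.3628, M+4 0.3064, M+6 0.1294, M+8 0.0273, M+10 0.0023; the largest is M+2.
P(M+2) = C(5,1) × 0.70313^4 × 0.29687^1 = 5 × 0.24442325 × 0.29687 = 0.362810 (base)
P(M+8) = C(5,4) × 0.70313^1 × 0.29687^4 = 5 × 0.70313 × 0.00776721 = 0.027307
Relative intensity = 0.027307 / 0.362810 × 100 = 7.53

7.53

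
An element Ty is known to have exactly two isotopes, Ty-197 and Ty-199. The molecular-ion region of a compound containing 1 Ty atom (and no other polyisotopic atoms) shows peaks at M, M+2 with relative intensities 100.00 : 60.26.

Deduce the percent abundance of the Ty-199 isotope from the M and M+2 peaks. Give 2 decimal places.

Let p = fractional abundance of Ty-197. I(M+2)/I(M) = [C(1,1)·p^0·(1−p)] / p^1 = 1·(1−p)/p = 60.26/100.00 = 0.6026
(1−p)/p = 0.6026/1 = 0.6026  ⇒  p = 1/(1 + 0.6026) = 0.6240
Ty-197: 62.40%, Ty-199: 37.60%.

37.60%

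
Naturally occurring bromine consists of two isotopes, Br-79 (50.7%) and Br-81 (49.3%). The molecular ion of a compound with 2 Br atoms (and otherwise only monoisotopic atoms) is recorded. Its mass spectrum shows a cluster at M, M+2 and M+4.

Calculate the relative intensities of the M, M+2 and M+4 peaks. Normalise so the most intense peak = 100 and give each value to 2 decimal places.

Expanding (0.507 + 0.493)^2:
P(M) = 0.507^2 = 0.257049
P(M+2) = 2 × 0.507^1 × 0.493^1 = 0.499902
P(M+4) = 0.493^2 = 0.243049
The M+2 peak is largest (0.499902); scaling to 100 gives 51.42 : 100.00 : 48.62.

51.42 : 100.00 : 48.62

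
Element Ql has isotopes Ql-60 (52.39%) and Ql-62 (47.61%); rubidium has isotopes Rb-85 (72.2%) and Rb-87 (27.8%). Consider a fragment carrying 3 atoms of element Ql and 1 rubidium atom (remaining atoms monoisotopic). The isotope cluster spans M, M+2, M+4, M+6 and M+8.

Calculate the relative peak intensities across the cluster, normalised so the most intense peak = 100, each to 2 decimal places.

Element Ql pattern (n=3): 0.14379547 : 0.39202723 : 0.35625914 : 0.10791816
Rubidium pattern (n=1): 0.7220 : 0.2780
Convolve the two distributions (both contribute in 2-u steps):
  M: 0.14379547×0.7220 = 0.103820
  M+2: 0.14379547×0.2780 + 0.39202723×0.7220 = 0.323019
  M+4: 0.39202723×0.2780 + 0.35625914×0.7220 = 0.366203
  M+6: 0.35625914×0.2780 + 0.10791816×0.7220 = 0.176957
  M+8: 0.10791816×0.2780 = 0.030001
Scale to base peak (0.366203) = 100: 28.35 : 88.21 : 100.00 : 48.32 : 8.19

28.35 : 88.21 : 100.00 : 48.32 : 8.19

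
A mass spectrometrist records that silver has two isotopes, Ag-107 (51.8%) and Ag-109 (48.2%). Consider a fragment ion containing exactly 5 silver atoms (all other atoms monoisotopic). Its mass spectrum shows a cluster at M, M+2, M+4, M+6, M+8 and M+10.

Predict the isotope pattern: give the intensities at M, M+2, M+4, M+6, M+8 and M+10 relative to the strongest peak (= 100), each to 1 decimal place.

11.5 : 53.7 : 100.0 : 93.1 : 43.3 : 8.1

Expanding (0.518 + 0.482)^5:
P(M) = 0.518^5 = 0.037295
P(M+2) = 5 × 0.518^4 × 0.482^1 = 0.173515
P(M+4) = 10 × 0.518^3 × 0.482^2 = 0.322911
P(M+6) = 10 × 0.518^2 × 0.482^3 = 0.300470
P(M+8) = 5 × 0.518^1 × 0.482^4 = 0.139794
P(M+10) = 0.482^5 = 0.026016
The M+4 peak is largest (0.322911); scaling to 100 gives 11.5 : 53.7 : 100.0 : 93.1 : 43.3 : 8.1.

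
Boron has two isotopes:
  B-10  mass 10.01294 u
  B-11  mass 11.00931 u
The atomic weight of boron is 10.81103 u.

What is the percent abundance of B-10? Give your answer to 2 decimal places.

19.90%

Writing the weighted mean with unknown fraction x of B-10:
10.01294·x + 11.00931·(1 − x) = 10.81103
(10.01294 − 11.00931)·x = 10.81103 − 11.00931
x = -0.19828 / -0.99637 = 0.19900 → 19.90% B-10, 80.10% B-11.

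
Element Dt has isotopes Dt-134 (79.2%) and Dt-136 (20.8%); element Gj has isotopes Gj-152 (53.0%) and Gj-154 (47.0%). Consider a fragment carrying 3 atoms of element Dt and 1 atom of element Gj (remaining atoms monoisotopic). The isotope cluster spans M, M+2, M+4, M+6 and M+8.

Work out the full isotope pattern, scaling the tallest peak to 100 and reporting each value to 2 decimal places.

Element Dt pattern (n=3): 0.49679309 : 0.39141274 : 0.10279526 : 0.00899891
Element Gj pattern (n=1): 0.5300 : 0.4700
Convolve the two distributions (both contribute in 2-u steps):
  M: 0.49679309×0.5300 = 0.263300
  M+2: 0.49679309×0.4700 + 0.39141274×0.5300 = 0.440942
  M+4: 0.39141274×0.4700 + 0.10279526×0.5300 = 0.238445
  M+6: 0.10279526×0.4700 + 0.00899891×0.5300 = 0.053083
  M+8: 0.00899891×0.4700 = 0.004229
Scale to base peak (0.440942) = 100: 59.71 : 100.00 : 54.08 : 12.04 : 0.96

59.71 : 100.00 : 54.08 : 12.04 : 0.96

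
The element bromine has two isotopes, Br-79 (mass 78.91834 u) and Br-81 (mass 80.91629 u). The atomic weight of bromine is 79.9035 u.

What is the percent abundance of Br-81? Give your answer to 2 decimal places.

49.31%

With x = fraction of Br-79 (so Br-81 is 1 − x):
78.91834·x + 80.91629·(1 − x) = 79.9035
(78.91834 − 80.91629)·x = 79.9035 − 80.91629
x = -1.01279 / -1.99795 = 0.50691 → 50.69% Br-79, 49.31% Br-81.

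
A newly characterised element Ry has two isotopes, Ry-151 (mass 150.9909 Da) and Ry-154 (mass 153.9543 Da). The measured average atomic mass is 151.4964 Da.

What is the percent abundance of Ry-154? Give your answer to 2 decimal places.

Let x be the fractional abundance of Ry-151; then Ry-154 has abundance 1 − x.
150.9909·x + 153.9543·(1 − x) = 151.4964
(150.9909 − 153.9543)·x = 151.4964 − 153.9543
x = -2.4579 / -2.9634 = 0.82942 → 82.94% Ry-151, 17.06% Ry-154.

17.06%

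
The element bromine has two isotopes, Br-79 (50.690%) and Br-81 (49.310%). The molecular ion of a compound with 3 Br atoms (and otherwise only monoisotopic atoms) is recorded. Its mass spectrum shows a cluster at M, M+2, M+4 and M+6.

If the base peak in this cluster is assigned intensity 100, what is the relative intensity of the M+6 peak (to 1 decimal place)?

31.5

(0.50690 + 0.49310)^3 gives M 0.1302, M+2 0.3801, M+4 0.3698, M+6 0.1199; the largest is M+2.
P(M+2) = C(3,1) × 0.50690^2 × 0.49310^1 = 3 × 0.25694761 × 0.4931 = 0.380103 (base)
P(M+6) = C(3,3) × 0.50690^0 × 0.49310^3 = 1 × 1.0000 × 0.11989609 = 0.119896
Relative intensity = 0.119896 / 0.380103 × 100 = 31.5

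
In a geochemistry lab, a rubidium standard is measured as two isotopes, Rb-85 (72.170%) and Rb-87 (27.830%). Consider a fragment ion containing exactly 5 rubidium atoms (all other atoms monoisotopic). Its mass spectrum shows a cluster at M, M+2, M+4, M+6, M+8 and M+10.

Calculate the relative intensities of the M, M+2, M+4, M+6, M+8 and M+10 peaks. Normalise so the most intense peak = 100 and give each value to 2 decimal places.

The 5 Rb atoms are independent, so intensities follow the terms of (0.72170 + 0.27830)^5.
P(M) = 0.72170^5 = 0.195787
P(M+2) = 5 × 0.72170^4 × 0.27830^1 = 0.377494
P(M+4) = 10 × 0.72170^3 × 0.27830^2 = 0.291136
P(M+6) = 10 × 0.72170^2 × 0.27830^3 = 0.112267
P(M+8) = 5 × 0.72170^1 × 0.27830^4 = 0.021646
P(M+10) = 0.27830^5 = 0.001669
The M+2 peak is largest (0.377494); scaling to 100 gives 51.86 : 100.00 : 77.12 : 29.74 : 5.73 : 0.44.

51.86 : 100.00 : 77.12 : 29.74 : 5.73 : 0.44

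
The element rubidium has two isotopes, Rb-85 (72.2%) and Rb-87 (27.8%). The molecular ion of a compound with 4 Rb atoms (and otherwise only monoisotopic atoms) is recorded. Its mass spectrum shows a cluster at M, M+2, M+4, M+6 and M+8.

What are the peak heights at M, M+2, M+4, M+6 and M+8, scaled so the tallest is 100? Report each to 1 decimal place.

64.9 : 100.0 : 57.8 : 14.8 : 1.4

Expanding (0.722 + 0.278)^4:
P(M) = 0.722^4 = 0.271737
P(M+2) = 4 × 0.722^3 × 0.278^1 = 0.418520
P(M+4) = 6 × 0.722^2 × 0.278^2 = 0.241721
P(M+6) = 4 × 0.722^1 × 0.278^3 = 0.062049
P(M+8) = 0.278^4 = 0.005973
The M+2 peak is largest (0.418520); scaling to 100 gives 64.9 : 100.0 : 57.8 : 14.8 : 1.4.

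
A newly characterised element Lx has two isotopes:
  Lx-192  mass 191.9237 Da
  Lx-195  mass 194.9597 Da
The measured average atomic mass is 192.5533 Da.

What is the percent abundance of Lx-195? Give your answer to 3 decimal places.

With x = fraction of Lx-192 (so Lx-195 is 1 − x):
191.9237·x + 194.9597·(1 − x) = 192.5533
(191.9237 − 194.9597)·x = 192.5533 − 194.9597
x = -2.4064 / -3.0360 = 0.79262 → 79.262% Lx-192, 20.738% Lx-195.

20.738%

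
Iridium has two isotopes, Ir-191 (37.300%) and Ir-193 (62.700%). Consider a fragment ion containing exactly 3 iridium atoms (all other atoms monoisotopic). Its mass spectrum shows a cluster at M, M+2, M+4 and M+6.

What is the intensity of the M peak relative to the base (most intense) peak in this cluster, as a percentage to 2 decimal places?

Binomial terms of (0.37300 + 0.62700)^3: M 0.0519, M+2 0.2617, M+4 0.4399, M+6 0.2465 → M+4 is the base peak.
P(M+4) = C(3,2) × 0.37300^1 × 0.62700^2 = 3 × 0.3730 × 0.393129 = 0.439911 (base)
P(M) = C(3,0) × 0.37300^3 × 0.62700^0 = 1 × 0.05189512 × 1.0000 = 0.051895
Relative intensity = 0.051895 / 0.439911 × 100 = 11.80

11.80%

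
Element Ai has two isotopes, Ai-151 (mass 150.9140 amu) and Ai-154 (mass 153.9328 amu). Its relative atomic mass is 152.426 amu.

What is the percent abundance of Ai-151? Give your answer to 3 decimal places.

Let x be the fractional abundance of Ai-151; then Ai-154 has abundance 1 − x.
150.9140·x + 153.9328·(1 − x) = 152.426
(150.9140 − 153.9328)·x = 152.426 − 153.9328
x = -1.5068 / -3.0188 = 0.49914 → 49.914% Ai-151, 50.086% Ai-154.

49.914%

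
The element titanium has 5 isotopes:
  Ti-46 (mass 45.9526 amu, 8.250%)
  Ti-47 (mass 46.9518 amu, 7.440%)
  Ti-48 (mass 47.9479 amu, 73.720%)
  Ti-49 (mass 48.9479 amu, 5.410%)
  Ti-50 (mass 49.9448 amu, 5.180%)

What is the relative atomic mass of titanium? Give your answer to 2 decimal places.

The abundance-weighted mean is 0.08250 × 45.9526 + 0.07440 × 46.9518 + 0.73720 × 47.9479 + 0.05410 × 48.9479 + 0.05180 × 49.9448
= 3.79109 + 3.49321 + 35.34719 + 2.64808 + 2.58714 = 47.86671 amu

47.87 amu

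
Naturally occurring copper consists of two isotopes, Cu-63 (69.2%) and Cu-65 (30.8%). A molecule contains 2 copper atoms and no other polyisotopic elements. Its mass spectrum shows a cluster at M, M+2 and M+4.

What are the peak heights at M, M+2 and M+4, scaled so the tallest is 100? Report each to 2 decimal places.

100.00 : 89.02 : 19.81

Each Cu atom is independently Cu-63 (p = 0.692) or Cu-65 (q = 0.308); the cluster is the binomial expansion (p + q)^2.
P(M) = 0.692^2 = 0.478864
P(M+2) = 2 × 0.692^1 × 0.308^1 = 0.426272
P(M+4) = 0.308^2 = 0.094864
The M peak is largest (0.478864); scaling to 100 gives 100.00 : 89.02 : 19.81.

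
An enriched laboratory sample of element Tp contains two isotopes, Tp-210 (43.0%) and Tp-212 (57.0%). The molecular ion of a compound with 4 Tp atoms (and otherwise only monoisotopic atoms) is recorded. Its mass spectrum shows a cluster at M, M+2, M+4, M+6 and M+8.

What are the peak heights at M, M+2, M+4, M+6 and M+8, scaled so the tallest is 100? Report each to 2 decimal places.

9.48 : 50.29 : 100.00 : 88.37 : 29.29

The 4 Tp atoms are independent, so intensities follow the terms of (0.430 + 0.570)^4.
P(M) = 0.430^4 = 0.034188
P(M+2) = 4 × 0.430^3 × 0.570^1 = 0.181276
P(M+4) = 6 × 0.430^2 × 0.570^2 = 0.360444
P(M+6) = 4 × 0.430^1 × 0.570^3 = 0.318532
P(M+8) = 0.570^4 = 0.105560
The M+4 peak is largest (0.360444); scaling to 100 gives 9.48 : 50.29 : 100.00 : 88.37 : 29.29.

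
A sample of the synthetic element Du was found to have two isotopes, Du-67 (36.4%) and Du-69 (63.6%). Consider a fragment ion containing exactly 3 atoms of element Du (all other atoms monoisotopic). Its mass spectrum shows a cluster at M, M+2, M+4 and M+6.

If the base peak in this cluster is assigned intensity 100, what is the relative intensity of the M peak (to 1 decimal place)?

Binomial terms of (0.364 + 0.636)^3: M 0.0482, M+2 0.2528, M+4 0.4417, M+6 0.2573 → M+4 is the base peak.
P(M+4) = C(3,2) × 0.364^1 × 0.636^2 = 3 × 0.3640 × 0.404496 = 0.441710 (base)
P(M) = C(3,0) × 0.364^3 × 0.636^0 = 1 × 0.04822854 × 1.0000 = 0.048229
Relative intensity = 0.048229 / 0.441710 × 100 = 10.9

10.9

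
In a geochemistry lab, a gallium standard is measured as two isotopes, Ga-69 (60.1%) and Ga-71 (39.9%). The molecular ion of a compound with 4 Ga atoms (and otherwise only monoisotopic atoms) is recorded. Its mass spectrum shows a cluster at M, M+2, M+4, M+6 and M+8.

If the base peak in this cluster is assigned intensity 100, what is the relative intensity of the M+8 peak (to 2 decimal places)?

7.32

Term probabilities: M 0.1305, M+2 0.3465, M+4 0.3450, M+6 0.1527, M+8 0.0253. Base peak = M+2.
P(M+2) = C(4,1) × 0.601^3 × 0.399^1 = 4 × 0.2170818 × 0.3990 = 0.346463 (base)
P(M+8) = C(4,4) × 0.601^0 × 0.399^4 = 1 × 1.0000 × 0.02534496 = 0.025345
Relative intensity = 0.025345 / 0.346463 × 100 = 7.32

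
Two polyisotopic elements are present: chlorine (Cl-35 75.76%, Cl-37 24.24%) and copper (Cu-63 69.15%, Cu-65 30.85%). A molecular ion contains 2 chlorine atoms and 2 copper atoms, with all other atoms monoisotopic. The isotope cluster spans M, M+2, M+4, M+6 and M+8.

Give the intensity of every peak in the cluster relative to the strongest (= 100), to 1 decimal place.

Chlorine pattern (n=2): 0.57395776 : 0.36728448 : 0.05875776
Copper pattern (n=2): 0.47817225 : 0.4266555 : 0.09517225
Convolve the two distributions (both contribute in 2-u steps):
  M: 0.57395776×0.47817225 = 0.274451
  M+2: 0.57395776×0.4266555 + 0.36728448×0.47817225 = 0.420507
  M+4: 0.57395776×0.09517225 + 0.36728448×0.4266555 + 0.05875776×0.47817225 = 0.239425
  M+6: 0.36728448×0.09517225 + 0.05875776×0.4266555 = 0.060025
  M+8: 0.05875776×0.09517225 = 0.005592
Scale to base peak (0.420507) = 100: 65.3 : 100.0 : 56.9 : 14.3 : 1.3

65.3 : 100.0 : 56.9 : 14.3 : 1.3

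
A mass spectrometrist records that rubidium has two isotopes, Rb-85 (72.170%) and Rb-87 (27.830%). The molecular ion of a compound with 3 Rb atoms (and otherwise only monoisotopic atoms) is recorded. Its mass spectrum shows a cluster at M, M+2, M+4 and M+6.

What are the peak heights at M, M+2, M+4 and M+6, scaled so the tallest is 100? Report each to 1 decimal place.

The 3 Rb atoms are independent, so intensities follow the terms of (0.72170 + 0.27830)^3.
P(M) = 0.72170^3 = 0.375898
P(M+2) = 3 × 0.72170^2 × 0.27830^1 = 0.434858
P(M+4) = 3 × 0.72170^1 × 0.27830^2 = 0.167689
P(M+6) = 0.27830^3 = 0.021555
The M+2 peak is largest (0.434858); scaling to 100 gives 86.4 : 100.0 : 38.6 : 5.0.

86.4 : 100.0 : 38.6 : 5.0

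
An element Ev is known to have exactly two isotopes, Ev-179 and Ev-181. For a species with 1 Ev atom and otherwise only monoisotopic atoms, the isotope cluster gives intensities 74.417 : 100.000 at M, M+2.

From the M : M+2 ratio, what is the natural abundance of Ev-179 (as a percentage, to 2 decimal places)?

42.67%

If p is the fraction of Ev that is Ev-179, then I(M+2)/I(M) = [C(1,1)·p^0·(1−p)] / p^1 = 1·(1−p)/p = 100.000/74.417 = 1.3438
(1−p)/p = 1.3438/1 = 1.3438  ⇒  p = 1/(1 + 1.3438) = 0.4267
Ev-179: 42.67%, Ev-181: 57.33%.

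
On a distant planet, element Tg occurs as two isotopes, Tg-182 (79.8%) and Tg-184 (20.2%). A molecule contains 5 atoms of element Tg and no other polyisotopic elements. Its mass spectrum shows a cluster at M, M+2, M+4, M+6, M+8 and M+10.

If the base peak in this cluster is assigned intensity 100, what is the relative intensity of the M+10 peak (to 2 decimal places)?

0.08

Binomial terms of (0.798 + 0.202)^5: M 0.3236, M+2 0.4096, M+4 0.2074, M+6 0.0525, M+8 0.0066, M+10 0.0003 → M+2 is the base peak.
P(M+2) = C(5,1) × 0.798^4 × 0.202^1 = 5 × 0.40551933 × 0.2020 = 0.409575 (base)
P(M+10) = C(5,5) × 0.798^0 × 0.202^5 = 1 × 1.0000 × 0.00033632 = 0.000336
Relative intensity = 0.000336 / 0.409575 × 100 = 0.08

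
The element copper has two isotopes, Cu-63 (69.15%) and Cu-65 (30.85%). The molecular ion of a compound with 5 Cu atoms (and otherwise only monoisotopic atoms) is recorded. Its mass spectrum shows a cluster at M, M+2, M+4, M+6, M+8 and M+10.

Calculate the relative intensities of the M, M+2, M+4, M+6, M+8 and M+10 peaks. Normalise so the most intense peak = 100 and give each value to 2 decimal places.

44.83 : 100.00 : 89.23 : 39.81 : 8.88 : 0.79

Expanding (0.6915 + 0.3085)^5:
P(M) = 0.6915^5 = 0.158111
P(M+2) = 5 × 0.6915^4 × 0.3085^1 = 0.352691
P(M+4) = 10 × 0.6915^3 × 0.3085^2 = 0.314693
P(M+6) = 10 × 0.6915^2 × 0.3085^3 = 0.140394
P(M+8) = 5 × 0.6915^1 × 0.3085^4 = 0.031317
P(M+10) = 0.3085^5 = 0.002794
The M+2 peak is largest (0.352691); scaling to 100 gives 44.83 : 100.00 : 89.23 : 39.81 : 8.88 : 0.79.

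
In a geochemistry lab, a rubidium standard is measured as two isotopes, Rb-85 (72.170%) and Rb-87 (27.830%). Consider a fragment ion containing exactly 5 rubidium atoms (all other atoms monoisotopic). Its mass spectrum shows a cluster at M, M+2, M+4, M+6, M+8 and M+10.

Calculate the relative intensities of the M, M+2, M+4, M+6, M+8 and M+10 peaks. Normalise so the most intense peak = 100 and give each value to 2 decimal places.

Each Rb atom is independently Rb-85 (p = 0.72170) or Rb-87 (q = 0.27830); the cluster is the binomial expansion (p + q)^5.
P(M) = 0.72170^5 = 0.195787
P(M+2) = 5 × 0.72170^4 × 0.27830^1 = 0.377494
P(M+4) = 10 × 0.72170^3 × 0.27830^2 = 0.291136
P(M+6) = 10 × 0.72170^2 × 0.27830^3 = 0.112267
P(M+8) = 5 × 0.72170^1 × 0.27830^4 = 0.021646
P(M+10) = 0.27830^5 = 0.001669
The M+2 peak is largest (0.377494); scaling to 100 gives 51.86 : 100.00 : 77.12 : 29.74 : 5.73 : 0.44.

51.86 : 100.00 : 77.12 : 29.74 : 5.73 : 0.44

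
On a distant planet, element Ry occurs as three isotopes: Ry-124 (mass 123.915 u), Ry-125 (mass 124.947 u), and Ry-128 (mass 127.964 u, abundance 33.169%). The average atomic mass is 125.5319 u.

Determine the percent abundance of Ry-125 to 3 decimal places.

Let x and y be the fractions of Ry-124 and Ry-125. Then x + y = 1 − 0.33169 = 0.66831 and 123.915x + 124.947y = 125.5319 − 0.33169×127.964 = 83.08752084.
Substituting: 123.915x + 124.947(0.66831 − x) = 83.08752084
(123.915 − 124.947)x = -0.41580873  ⇒  x = 0.40292, y = 0.26539
Ry-124: 40.292%, Ry-125: 26.539%.

26.539%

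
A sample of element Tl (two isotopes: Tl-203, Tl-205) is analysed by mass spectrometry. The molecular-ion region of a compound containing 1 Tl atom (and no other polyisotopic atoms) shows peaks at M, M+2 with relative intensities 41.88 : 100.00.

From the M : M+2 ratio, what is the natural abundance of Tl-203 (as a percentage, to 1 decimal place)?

29.5%

Write p for the Tl-203 fraction. I(M+2)/I(M) = [C(1,1)·p^0·(1−p)] / p^1 = 1·(1−p)/p = 100.00/41.88 = 2.3878
(1−p)/p = 2.3878/1 = 2.3878  ⇒  p = 1/(1 + 2.3878) = 0.2952
Tl-203: 29.5%, Tl-205: 70.5%.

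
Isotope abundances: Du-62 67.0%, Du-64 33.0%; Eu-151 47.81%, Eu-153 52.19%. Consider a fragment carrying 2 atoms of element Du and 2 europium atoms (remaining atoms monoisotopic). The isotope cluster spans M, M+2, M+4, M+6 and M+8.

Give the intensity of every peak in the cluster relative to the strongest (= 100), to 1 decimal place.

27.9 : 88.4 : 100.0 : 47.5 : 8.1

Element Du pattern (n=2): 0.4489 : 0.4422 : 0.1089
Europium pattern (n=2): 0.22857961 : 0.49904078 : 0.27237961
Convolve the two distributions (both contribute in 2-u steps):
  M: 0.4489×0.22857961 = 0.102609
  M+2: 0.4489×0.49904078 + 0.4422×0.22857961 = 0.325097
  M+4: 0.4489×0.27237961 + 0.4422×0.49904078 + 0.1089×0.22857961 = 0.367839
  M+6: 0.4422×0.27237961 + 0.1089×0.49904078 = 0.174792
  M+8: 0.1089×0.27237961 = 0.029662
Scale to base peak (0.367839) = 100: 27.9 : 88.4 : 100.0 : 47.5 : 8.1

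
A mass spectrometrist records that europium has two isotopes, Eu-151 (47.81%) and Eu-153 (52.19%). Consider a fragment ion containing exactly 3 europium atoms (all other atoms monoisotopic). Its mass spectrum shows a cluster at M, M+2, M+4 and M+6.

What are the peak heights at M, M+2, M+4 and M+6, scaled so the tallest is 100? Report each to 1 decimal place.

Expanding (0.4781 + 0.5219)^3:
P(M) = 0.4781^3 = 0.109284
P(M+2) = 3 × 0.4781^2 × 0.5219^1 = 0.357887
P(M+4) = 3 × 0.4781^1 × 0.5219^2 = 0.390674
P(M+6) = 0.5219^3 = 0.142155
The M+4 peak is largest (0.390674); scaling to 100 gives 28.0 : 91.6 : 100.0 : 36.4.

28.0 : 91.6 : 100.0 : 36.4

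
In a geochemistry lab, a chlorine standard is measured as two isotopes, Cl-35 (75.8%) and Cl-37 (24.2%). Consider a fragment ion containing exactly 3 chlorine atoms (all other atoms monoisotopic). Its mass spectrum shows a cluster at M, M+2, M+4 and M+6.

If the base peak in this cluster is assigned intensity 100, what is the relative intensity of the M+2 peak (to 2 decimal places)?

95.78

(0.758 + 0.242)^3 gives M 0.4355, M+2 0.4171, M+4 0.1332, M+6 0.0142; the largest is M.
P(M) = C(3,0) × 0.758^3 × 0.242^0 = 1 × 0.43551951 × 1.0000 = 0.435520 (base)
P(M+2) = C(3,1) × 0.758^2 × 0.242^1 = 3 × 0.574564 × 0.2420 = 0.417133
Relative intensity = 0.417133 / 0.435520 × 100 = 95.78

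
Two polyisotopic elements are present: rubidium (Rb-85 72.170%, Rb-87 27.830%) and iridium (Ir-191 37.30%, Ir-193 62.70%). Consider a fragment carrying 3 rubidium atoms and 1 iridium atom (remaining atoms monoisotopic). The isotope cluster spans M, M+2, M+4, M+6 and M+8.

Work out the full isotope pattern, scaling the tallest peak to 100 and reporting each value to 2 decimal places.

Rubidium pattern (n=3): 0.37589809 : 0.43485841 : 0.16768892 : 0.02155458
Iridium pattern (n=1): 0.3730 : 0.6270
Convolve the two distributions (both contribute in 2-u steps):
  M: 0.37589809×0.3730 = 0.140210
  M+2: 0.37589809×0.6270 + 0.43485841×0.3730 = 0.397890
  M+4: 0.43485841×0.6270 + 0.16768892×0.3730 = 0.335204
  M+6: 0.16768892×0.6270 + 0.02155458×0.3730 = 0.113181
  M+8: 0.02155458×0.6270 = 0.013515
Scale to base peak (0.397890) = 100: 35.24 : 100.00 : 84.25 : 28.45 : 3.40

35.24 : 100.00 : 84.25 : 28.45 : 3.40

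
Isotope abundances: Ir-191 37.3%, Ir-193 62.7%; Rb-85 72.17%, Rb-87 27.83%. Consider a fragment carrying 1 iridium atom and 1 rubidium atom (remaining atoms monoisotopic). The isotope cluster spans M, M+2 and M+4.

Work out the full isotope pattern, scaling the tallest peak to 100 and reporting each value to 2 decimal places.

48.39 : 100.00 : 31.37

Iridium pattern (n=1): 0.3730 : 0.6270
Rubidium pattern (n=1): 0.7217 : 0.2783
Convolve the two distributions (both contribute in 2-u steps):
  M: 0.3730×0.7217 = 0.269194
  M+2: 0.3730×0.2783 + 0.6270×0.7217 = 0.556312
  M+4: 0.6270×0.2783 = 0.174494
Scale to base peak (0.556312) = 100: 48.39 : 100.00 : 31.37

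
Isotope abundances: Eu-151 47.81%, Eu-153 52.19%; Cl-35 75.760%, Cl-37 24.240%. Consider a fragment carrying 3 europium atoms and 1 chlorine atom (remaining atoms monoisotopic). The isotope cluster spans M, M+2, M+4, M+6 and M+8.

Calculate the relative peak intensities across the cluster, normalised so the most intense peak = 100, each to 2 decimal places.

Europium pattern (n=3): 0.10928391 : 0.3578871 : 0.39067407 : 0.14215492
Chlorine pattern (n=1): 0.7576 : 0.2424
Convolve the two distributions (both contribute in 2-u steps):
  M: 0.10928391×0.7576 = 0.082793
  M+2: 0.10928391×0.2424 + 0.3578871×0.7576 = 0.297626
  M+4: 0.3578871×0.2424 + 0.39067407×0.7576 = 0.382727
  M+6: 0.39067407×0.2424 + 0.14215492×0.7576 = 0.202396
  M+8: 0.14215492×0.2424 = 0.034458
Scale to base peak (0.382727) = 100: 21.63 : 77.76 : 100.00 : 52.88 : 9.00

21.63 : 77.76 : 100.00 : 52.88 : 9.00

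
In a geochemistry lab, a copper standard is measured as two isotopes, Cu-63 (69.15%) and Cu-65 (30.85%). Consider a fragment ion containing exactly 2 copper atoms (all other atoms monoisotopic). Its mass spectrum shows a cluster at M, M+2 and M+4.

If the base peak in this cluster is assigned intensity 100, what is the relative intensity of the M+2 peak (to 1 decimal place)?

89.2

(0.6915 + 0.3085)^2 gives M 0.4782, M+2 0.4267, M+4 0.0952; the largest is M.
P(M) = C(2,0) × 0.6915^2 × 0.3085^0 = 1 × 0.47817225 × 1.0000 = 0.478172 (base)
P(M+2) = C(2,1) × 0.6915^1 × 0.3085^1 = 2 × 0.6915 × 0.3085 = 0.426656
Relative intensity = 0.426656 / 0.478172 × 100 = 89.2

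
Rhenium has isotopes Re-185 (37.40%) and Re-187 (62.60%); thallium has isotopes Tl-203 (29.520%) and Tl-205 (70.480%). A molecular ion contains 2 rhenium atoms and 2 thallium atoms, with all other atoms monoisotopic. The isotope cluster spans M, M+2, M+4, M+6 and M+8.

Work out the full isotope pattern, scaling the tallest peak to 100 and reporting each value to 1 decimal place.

Rhenium pattern (n=2): 0.139876 : 0.468248 : 0.391876
Thallium pattern (n=2): 0.08714304 : 0.41611392 : 0.49674304
Convolve the two distributions (both contribute in 2-u steps):
  M: 0.139876×0.08714304 = 0.012189
  M+2: 0.139876×0.41611392 + 0.468248×0.08714304 = 0.099009
  M+4: 0.139876×0.49674304 + 0.468248×0.41611392 + 0.391876×0.08714304 = 0.298476
  M+6: 0.468248×0.49674304 + 0.391876×0.41611392 = 0.395664
  M+8: 0.391876×0.49674304 = 0.194662
Scale to base peak (0.395664) = 100: 3.1 : 25.0 : 75.4 : 100.0 : 49.2

3.1 : 25.0 : 75.4 : 100.0 : 49.2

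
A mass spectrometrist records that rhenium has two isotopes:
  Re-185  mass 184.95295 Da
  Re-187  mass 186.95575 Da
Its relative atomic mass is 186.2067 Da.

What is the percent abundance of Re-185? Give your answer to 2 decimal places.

With x = fraction of Re-185 (so Re-187 is 1 − x):
184.95295·x + 186.95575·(1 − x) = 186.2067
(184.95295 − 186.95575)·x = 186.2067 − 186.95575
x = -0.74905 / -2.00280 = 0.37400 → 37.40% Re-185, 62.60% Re-187.

37.40%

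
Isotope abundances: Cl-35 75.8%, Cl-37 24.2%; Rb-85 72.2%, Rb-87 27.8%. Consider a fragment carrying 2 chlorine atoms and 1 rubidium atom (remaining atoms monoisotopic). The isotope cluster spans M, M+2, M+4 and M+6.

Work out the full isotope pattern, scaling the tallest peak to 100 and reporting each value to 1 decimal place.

Chlorine pattern (n=2): 0.574564 : 0.366872 : 0.058564
Rubidium pattern (n=1): 0.7220 : 0.2780
Convolve the two distributions (both contribute in 2-u steps):
  M: 0.574564×0.7220 = 0.414835
  M+2: 0.574564×0.2780 + 0.366872×0.7220 = 0.424610
  M+4: 0.366872×0.2780 + 0.058564×0.7220 = 0.144274
  M+6: 0.058564×0.2780 = 0.016281
Scale to base peak (0.424610) = 100: 97.7 : 100.0 : 34.0 : 3.8

97.7 : 100.0 : 34.0 : 3.8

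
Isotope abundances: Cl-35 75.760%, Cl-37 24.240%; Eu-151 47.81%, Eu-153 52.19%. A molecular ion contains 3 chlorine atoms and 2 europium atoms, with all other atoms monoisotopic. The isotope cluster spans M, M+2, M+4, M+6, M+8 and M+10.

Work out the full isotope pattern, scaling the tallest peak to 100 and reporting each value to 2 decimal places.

27.82 : 87.45 : 100.00 : 51.39 : 12.17 : 1.09

Chlorine pattern (n=3): 0.4348304 : 0.41738208 : 0.13354464 : 0.01424288
Europium pattern (n=2): 0.22857961 : 0.49904078 : 0.27237961
Convolve the two distributions (both contribute in 2-u steps):
  M: 0.4348304×0.22857961 = 0.099393
  M+2: 0.4348304×0.49904078 + 0.41738208×0.22857961 = 0.312403
  M+4: 0.4348304×0.27237961 + 0.41738208×0.49904078 + 0.13354464×0.22857961 = 0.357255
  M+6: 0.41738208×0.27237961 + 0.13354464×0.49904078 + 0.01424288×0.22857961 = 0.183586
  M+8: 0.13354464×0.27237961 + 0.01424288×0.49904078 = 0.043483
  M+10: 0.01424288×0.27237961 = 0.003879
Scale to base peak (0.357255) = 100: 27.82 : 87.45 : 100.00 : 51.39 : 12.17 : 1.09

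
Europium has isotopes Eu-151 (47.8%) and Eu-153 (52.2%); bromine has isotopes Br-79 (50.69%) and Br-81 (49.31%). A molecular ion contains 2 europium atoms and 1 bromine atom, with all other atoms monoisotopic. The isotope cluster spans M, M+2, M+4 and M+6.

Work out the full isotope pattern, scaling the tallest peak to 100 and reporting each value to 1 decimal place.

Europium pattern (n=2): 0.228484 : 0.499032 : 0.272484
Bromine pattern (n=1): 0.5069 : 0.4931
Convolve the two distributions (both contribute in 2-u steps):
  M: 0.228484×0.5069 = 0.115819
  M+2: 0.228484×0.4931 + 0.499032×0.5069 = 0.365625
  M+4: 0.499032×0.4931 + 0.272484×0.5069 = 0.384195
  M+6: 0.272484×0.4931 = 0.134362
Scale to base peak (0.384195) = 100: 30.1 : 95.2 : 100.0 : 35.0

30.1 : 95.2 : 100.0 : 35.0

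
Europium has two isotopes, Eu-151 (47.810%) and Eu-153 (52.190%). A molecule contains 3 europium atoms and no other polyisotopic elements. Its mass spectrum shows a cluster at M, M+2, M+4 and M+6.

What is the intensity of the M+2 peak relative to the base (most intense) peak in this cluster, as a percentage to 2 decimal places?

91.61%

Binomial terms of (0.47810 + 0.52190)^3: M 0.1093, M+2 0.3579, M+4 0.3907, M+6 0.1422 → M+4 is the base peak.
P(M+4) = C(3,2) × 0.47810^1 × 0.52190^2 = 3 × 0.4781 × 0.27237961 = 0.390674 (base)
P(M+2) = C(3,1) × 0.47810^2 × 0.52190^1 = 3 × 0.22857961 × 0.5219 = 0.357887
Relative intensity = 0.357887 / 0.390674 × 100 = 91.61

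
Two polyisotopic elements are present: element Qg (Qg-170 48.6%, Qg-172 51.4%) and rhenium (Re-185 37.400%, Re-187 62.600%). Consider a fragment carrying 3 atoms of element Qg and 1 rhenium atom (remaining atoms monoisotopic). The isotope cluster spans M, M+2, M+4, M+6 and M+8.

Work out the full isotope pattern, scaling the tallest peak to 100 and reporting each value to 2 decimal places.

Element Qg pattern (n=3): 0.11479126 : 0.36421423 : 0.38519777 : 0.13579674
Rhenium pattern (n=1): 0.3740 : 0.6260
Convolve the two distributions (both contribute in 2-u steps):
  M: 0.11479126×0.3740 = 0.042932
  M+2: 0.11479126×0.6260 + 0.36421423×0.3740 = 0.208075
  M+4: 0.36421423×0.6260 + 0.38519777×0.3740 = 0.372062
  M+6: 0.38519777×0.6260 + 0.13579674×0.3740 = 0.291922
  M+8: 0.13579674×0.6260 = 0.085009
Scale to base peak (0.372062) = 100: 11.54 : 55.92 : 100.00 : 78.46 : 22.85

11.54 : 55.92 : 100.00 : 78.46 : 22.85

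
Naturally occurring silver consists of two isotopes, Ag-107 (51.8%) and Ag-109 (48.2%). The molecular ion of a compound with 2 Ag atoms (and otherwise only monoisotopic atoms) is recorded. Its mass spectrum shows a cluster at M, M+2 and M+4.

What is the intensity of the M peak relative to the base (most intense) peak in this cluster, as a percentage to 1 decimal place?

53.7%

Binomial terms of (0.518 + 0.482)^2: M 0.2683, M+2 0.4994, M+4 0.2323 → M+2 is the base peak.
P(M+2) = C(2,1) × 0.518^1 × 0.482^1 = 2 × 0.5180 × 0.4820 = 0.499352 (base)
P(M) = C(2,0) × 0.518^2 × 0.482^0 = 1 × 0.268324 × 1.0000 = 0.268324
Relative intensity = 0.268324 / 0.499352 × 100 = 53.7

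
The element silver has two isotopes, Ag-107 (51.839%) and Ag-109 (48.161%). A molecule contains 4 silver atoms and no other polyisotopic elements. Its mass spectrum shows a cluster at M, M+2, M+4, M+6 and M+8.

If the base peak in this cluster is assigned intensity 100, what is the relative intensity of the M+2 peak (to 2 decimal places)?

71.76

Term probabilities: M 0.0722, M+2 0.2684, M+4 0.3740, M+6 0.2316, M+8 0.0538. Base peak = M+4.
P(M+4) = C(4,2) × 0.51839^2 × 0.48161^2 = 6 × 0.26872819 × 0.23194819 = 0.373986 (base)
P(M+2) = C(4,1) × 0.51839^3 × 0.48161^1 = 4 × 0.13930601 × 0.48161 = 0.268365
Relative intensity = 0.268365 / 0.373986 × 100 = 71.76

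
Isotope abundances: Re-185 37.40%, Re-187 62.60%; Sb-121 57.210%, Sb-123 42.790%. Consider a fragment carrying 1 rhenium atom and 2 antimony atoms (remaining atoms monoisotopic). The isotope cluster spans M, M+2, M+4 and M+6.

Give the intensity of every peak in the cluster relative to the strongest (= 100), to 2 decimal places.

Rhenium pattern (n=1): 0.3740 : 0.6260
Antimony pattern (n=2): 0.32729841 : 0.48960318 : 0.18309841
Convolve the two distributions (both contribute in 2-u steps):
  M: 0.3740×0.32729841 = 0.122410
  M+2: 0.3740×0.48960318 + 0.6260×0.32729841 = 0.388000
  M+4: 0.3740×0.18309841 + 0.6260×0.48960318 = 0.374970
  M+6: 0.6260×0.18309841 = 0.114620
Scale to base peak (0.388000) = 100: 31.55 : 100.00 : 96.64 : 29.54

31.55 : 100.00 : 96.64 : 29.54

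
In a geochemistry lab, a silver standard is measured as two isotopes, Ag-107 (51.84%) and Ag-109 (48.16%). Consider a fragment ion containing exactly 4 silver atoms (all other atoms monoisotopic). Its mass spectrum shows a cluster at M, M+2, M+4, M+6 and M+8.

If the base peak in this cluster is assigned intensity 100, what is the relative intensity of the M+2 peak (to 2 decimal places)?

Binomial terms of (0.5184 + 0.4816)^4: M 0.0722, M+2 0.2684, M+4 0.3740, M+6 0.2316, M+8 0.0538 → M+4 is the base peak.
P(M+4) = C(4,2) × 0.5184^2 × 0.4816^2 = 6 × 0.26873856 × 0.23193856 = 0.373985 (base)
P(M+2) = C(4,1) × 0.5184^3 × 0.4816^1 = 4 × 0.13931407 × 0.4816 = 0.268375
Relative intensity = 0.268375 / 0.373985 × 100 = 71.76

71.76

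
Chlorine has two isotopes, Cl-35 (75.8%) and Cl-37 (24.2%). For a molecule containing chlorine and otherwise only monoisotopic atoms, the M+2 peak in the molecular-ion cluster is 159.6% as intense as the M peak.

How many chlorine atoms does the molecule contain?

5

For n independent Cl atoms, I(M+2)/I(M) = n · (abundance Cl-37) / (abundance Cl-35) = n · 0.242/0.758.
n = 1.596 × 0.758/0.242 = 5.00 ≈ 5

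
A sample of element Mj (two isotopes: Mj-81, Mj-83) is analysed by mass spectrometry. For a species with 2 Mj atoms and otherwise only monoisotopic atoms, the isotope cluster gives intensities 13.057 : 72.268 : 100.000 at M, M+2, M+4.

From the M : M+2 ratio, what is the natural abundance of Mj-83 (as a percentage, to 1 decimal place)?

73.5%

Write p for the Mj-81 fraction. I(M+2)/I(M) = [C(2,1)·p^1·(1−p)] / p^2 = 2·(1−p)/p = 72.268/13.057 = 5.5348
(1−p)/p = 5.5348/2 = 2.7674  ⇒  p = 1/(1 + 2.7674) = 0.2654
Mj-81: 26.5%, Mj-83: 73.5%.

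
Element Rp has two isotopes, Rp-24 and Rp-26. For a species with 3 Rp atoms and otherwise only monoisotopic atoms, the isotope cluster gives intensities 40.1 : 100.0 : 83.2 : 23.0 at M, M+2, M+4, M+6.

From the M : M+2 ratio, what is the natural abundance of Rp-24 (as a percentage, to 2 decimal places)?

If p is the fraction of Rp that is Rp-24, then I(M+2)/I(M) = [C(3,1)·p^2·(1−p)] / p^3 = 3·(1−p)/p = 100.0/40.1 = 2.4938
(1−p)/p = 2.4938/3 = 0.8313  ⇒  p = 1/(1 + 0.8313) = 0.5461
Rp-24: 54.61%, Rp-26: 45.39%.

54.61%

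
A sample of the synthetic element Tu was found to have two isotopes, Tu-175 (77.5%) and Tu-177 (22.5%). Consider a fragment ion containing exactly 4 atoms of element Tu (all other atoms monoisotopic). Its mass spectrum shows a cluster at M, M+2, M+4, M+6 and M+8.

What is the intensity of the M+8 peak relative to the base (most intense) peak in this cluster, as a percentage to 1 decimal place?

0.6%

(0.775 + 0.225)^4 gives M 0.3608, M+2 0.4189, M+4 0.1824, M+6 0.0353, M+8 0.0026; the largest is M+2.
P(M+2) = C(4,1) × 0.775^3 × 0.225^1 = 4 × 0.46548438 × 0.2250 = 0.418936 (base)
P(M+8) = C(4,4) × 0.775^0 × 0.225^4 = 1 × 1.0000 × 0.00256289 = 0.002563
Relative intensity = 0.002563 / 0.418936 × 100 = 0.6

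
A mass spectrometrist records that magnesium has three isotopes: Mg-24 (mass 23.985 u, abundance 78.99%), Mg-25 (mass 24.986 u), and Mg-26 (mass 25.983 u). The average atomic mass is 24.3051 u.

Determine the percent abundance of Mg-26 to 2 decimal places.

The remaining 21.01% is split between Mg-25 (fraction x) and Mg-26 (fraction 0.2101 − x).
Substituting: 24.986x + 25.983(0.2101 − x) = 5.3593485
(24.986 − 25.983)x = -0.0996798  ⇒  x = 0.09998, y = 0.11012
Mg-25: 10.00%, Mg-26: 11.01%.

11.01%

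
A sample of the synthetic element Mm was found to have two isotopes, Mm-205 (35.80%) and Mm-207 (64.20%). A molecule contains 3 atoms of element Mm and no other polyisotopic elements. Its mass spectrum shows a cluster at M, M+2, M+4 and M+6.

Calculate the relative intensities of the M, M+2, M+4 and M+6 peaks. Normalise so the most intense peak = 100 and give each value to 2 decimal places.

Each Mm atom is independently Mm-205 (p = 0.3580) or Mm-207 (q = 0.6420); the cluster is the binomial expansion (p + q)^3.
P(M) = 0.3580^3 = 0.045883
P(M+2) = 3 × 0.3580^2 × 0.6420^1 = 0.246844
P(M+4) = 3 × 0.3580^1 × 0.6420^2 = 0.442664
P(M+6) = 0.6420^3 = 0.264609
The M+4 peak is largest (0.442664); scaling to 100 gives 10.37 : 55.76 : 100.00 : 59.78.

10.37 : 55.76 : 100.00 : 59.78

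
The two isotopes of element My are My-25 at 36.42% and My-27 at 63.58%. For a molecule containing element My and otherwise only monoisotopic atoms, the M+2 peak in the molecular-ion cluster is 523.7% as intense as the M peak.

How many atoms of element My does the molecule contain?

3

The M+2/M ratio from n My atoms is n · q/p = n · 0.6358/0.3642.
n = 5.237 × 0.3642/0.6358 = 3.00 ≈ 3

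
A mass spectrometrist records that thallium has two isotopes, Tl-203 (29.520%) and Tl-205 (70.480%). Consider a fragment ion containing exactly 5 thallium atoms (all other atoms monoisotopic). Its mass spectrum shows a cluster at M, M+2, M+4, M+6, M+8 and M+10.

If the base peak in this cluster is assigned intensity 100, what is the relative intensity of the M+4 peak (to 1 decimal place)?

35.1

Term probabilities: M 0.0022, M+2 0.0268, M+4 0.1278, M+6 0.3051, M+8 0.3642, M+10 0.1739. Base peak = M+8.
P(M+8) = C(5,4) × 0.29520^1 × 0.70480^4 = 5 × 0.2952 × 0.24675365 = 0.364208 (base)
P(M+4) = C(5,2) × 0.29520^3 × 0.70480^2 = 10 × 0.02572463 × 0.49674304 = 0.127785
Relative intensity = 0.127785 / 0.364208 × 100 = 35.1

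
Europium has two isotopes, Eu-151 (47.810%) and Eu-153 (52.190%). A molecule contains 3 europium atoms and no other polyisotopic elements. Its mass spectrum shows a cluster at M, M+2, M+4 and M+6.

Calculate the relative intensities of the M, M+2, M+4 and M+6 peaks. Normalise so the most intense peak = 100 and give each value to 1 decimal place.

Expanding (0.47810 + 0.52190)^3:
P(M) = 0.47810^3 = 0.109284
P(M+2) = 3 × 0.47810^2 × 0.52190^1 = 0.357887
P(M+4) = 3 × 0.47810^1 × 0.52190^2 = 0.390674
P(M+6) = 0.52190^3 = 0.142155
The M+4 peak is largest (0.390674); scaling to 100 gives 28.0 : 91.6 : 100.0 : 36.4.

28.0 : 91.6 : 100.0 : 36.4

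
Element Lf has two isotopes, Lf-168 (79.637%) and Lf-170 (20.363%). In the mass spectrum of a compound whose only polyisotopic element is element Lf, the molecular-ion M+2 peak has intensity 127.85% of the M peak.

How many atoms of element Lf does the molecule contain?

For n independent Lf atoms, I(M+2)/I(M) = n · (abundance Lf-170) / (abundance Lf-168) = n · 0.20363/0.79637.
n = 1.2785 × 0.79637/0.20363 = 5.00 ≈ 5

5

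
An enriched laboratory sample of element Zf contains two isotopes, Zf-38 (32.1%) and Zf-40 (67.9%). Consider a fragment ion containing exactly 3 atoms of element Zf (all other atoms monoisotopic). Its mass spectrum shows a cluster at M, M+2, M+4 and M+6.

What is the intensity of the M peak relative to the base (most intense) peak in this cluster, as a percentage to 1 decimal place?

7.4%

(0.321 + 0.679)^3 gives M 0.0331, M+2 0.2099, M+4 0.4440, M+6 0.3130; the largest is M+4.
P(M+4) = C(3,2) × 0.321^1 × 0.679^2 = 3 × 0.3210 × 0.461041 = 0.443982 (base)
P(M) = C(3,0) × 0.321^3 × 0.679^0 = 1 × 0.03307616 × 1.0000 = 0.033076
Relative intensity = 0.033076 / 0.443982 × 100 = 7.4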